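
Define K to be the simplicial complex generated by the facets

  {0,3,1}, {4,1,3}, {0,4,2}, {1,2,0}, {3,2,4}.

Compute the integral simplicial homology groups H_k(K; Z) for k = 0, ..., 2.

Order the vertices as 0 < 1 < 2 < 3 < 4. Listing each simplex with vertices in this order, K has dimension 2 with simplices:

  0-simplices (5): [0], [1], [2], [3], [4]
  1-simplices (10): [0,1], [0,2], [0,3], [0,4], [1,2], [1,3], [1,4], [2,3], [2,4], [3,4]
  2-simplices (5): [0,1,2], [0,1,3], [0,2,4], [1,3,4], [2,3,4]

so the chain groups are C_0 ≅ Z^5, C_1 ≅ Z^10, C_2 ≅ Z^5.

The boundary map ∂_1: C_1 → C_0 is given by ∂[p,q] = [q] − [p]. For instance
  ∂[0,3] = [3] − [0].
This gives a 5×10 integer matrix of rank 4; reducing to Smith normal form yields diagonal entries (1,1,1,1).

The boundary map ∂_2: C_2 → C_1 maps a triangle to the signed sum of its edges. For instance
  ∂[0,1,2] = [1,2] − [0,2] + [0,1],
  ∂[0,1,3] = [1,3] − [0,3] + [0,1].
As a 10×5 matrix over Z this has rank 5, with invariant factors (1,1,1,1,1).

Reading off H_k = ker ∂_k / im ∂_{k+1}:

  H_0: rank C_0 − rank ∂_1 = 5 − 4 = 1, and the invariant factors of ∂_1 are all 1, so H_0 = Z.
  H_1: rank ker ∂_1 − rank ∂_2 = (10 − 4) − 5 = 1, and the invariant factors of ∂_2 are all 1, so H_1 = Z.
  H_2: rank ker ∂_2 − rank ∂_3 = (5 − 5) − 0 = 0, and there is no ∂_3, so H_2 = 0.

As a check, the Euler characteristic is 5 − 10 + 5 = 0, which agrees with 1 − 1 + 0 = 0.

H_0 ≅ Z,  H_1 ≅ Z,  H_2 = 0.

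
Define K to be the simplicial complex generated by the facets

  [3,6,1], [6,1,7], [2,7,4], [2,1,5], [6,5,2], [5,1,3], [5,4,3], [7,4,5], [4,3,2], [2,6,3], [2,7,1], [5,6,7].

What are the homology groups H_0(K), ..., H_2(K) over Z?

Fix the vertex order 1 < 2 < 3 < 4 < 5 < 6 < 7 and write every simplex with vertices in increasing order. Then dim K = 2 and the simplices of K are:

  0-simplices (7): [1], [2], [3], [4], [5], [6], [7]
  1-simplices (18): [1,2], [1,3], [1,5], [1,6], [1,7], [2,3], [2,4], [2,5], [2,6], [2,7], [3,4], [3,5], [3,6], [4,5], [4,7], [5,6], [5,7], [6,7]
  2-simplices (12): [1,2,5], [1,2,7], [1,3,5], [1,3,6], [1,6,7], [2,3,4], [2,3,6], [2,4,7], [2,5,6], [3,4,5], [4,5,7], [5,6,7]

so the chain groups are C_0 ≅ Z^7, C_1 ≅ Z^18, C_2 ≅ Z^12.

∂_1: C_1 → C_0 is given by ∂[p,q] = [q] − [p]. For instance
  ∂[1,5] = [5] − [1].
The resulting 7×18 matrix has rank 6, and its Smith normal form has invariant factors (1,1,1,1,1,1).

Boundary ∂_2: C_2 → C_1 acts by ∂[p,q,r] = [q,r] − [p,r] + [p,q]. For instance
  ∂[1,2,5] = [2,5] − [1,5] + [1,2],
  ∂[1,2,7] = [2,7] − [1,7] + [1,2].
This gives a 18×12 integer matrix of rank 12; reducing to Smith normal form yields diagonal entries (1,1,1,1,1,1,1,1,1,1,1,2).

Computing H_k = (kernel of ∂_k) / (image of ∂_{k+1}):

  H_0: rank C_0 − rank ∂_1 = 7 − 6 = 1, and the invariant factors of ∂_1 are all 1, so H_0 = Z.
  H_1: rank ker ∂_1 − rank ∂_2 = (18 − 6) − 12 = 0, and ∂_2 has invariant factor 2 > 1, so H_1 = Z/2Z.
  H_2: rank ker ∂_2 − rank ∂_3 = (12 − 12) − 0 = 0, and there is no ∂_3, so H_2 = 0.

(K is a triangulation of the real projective plane RP^2.)

H_0 = Z,  H_1 = Z/2Z,  H_2 = 0.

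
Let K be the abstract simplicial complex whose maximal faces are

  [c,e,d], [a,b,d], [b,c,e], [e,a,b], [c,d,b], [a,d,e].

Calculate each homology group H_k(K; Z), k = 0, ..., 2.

H_0 = Z,  H_1 = 0,  H_2 = Z.

Take the total order a < b < c < d < e on the vertex set. Then K (dimension 2) consists of the simplices:

  0-simplices (5): a, b, c, d, e
  1-simplices (9): ab, ad, ae, bc, bd, be, cd, ce, de
  2-simplices (6): abd, abe, ade, bcd, bce, cde

Hence C_0 ≅ Z^5, C_1 ≅ Z^9, C_2 ≅ Z^6.

∂_1: C_1 → C_0 is given by ∂[p,q] = [q] − [p]. For instance
  ∂de = e − d.
As a 5×9 matrix over Z this has rank 4, with invariant factors (1,1,1,1).

∂_2: C_2 → C_1 acts by ∂[p,q,r] = [q,r] − [p,r] + [p,q]. For instance
  ∂abe = be − ae + ab,
  ∂bce = ce − be + bc.
As a 9×6 matrix over Z this has rank 5, with invariant factors (1,1,1,1,1).

Now H_k = ker ∂_k / im ∂_{k+1}, so:

  H_0: rank C_0 − rank ∂_1 = 5 − 4 = 1, and the invariant factors of ∂_1 are all 1, so H_0 ≅ Z.
  H_1: rank ker ∂_1 − rank ∂_2 = (9 − 4) − 5 = 0, and the invariant factors of ∂_2 are all 1, so H_1 ≅ 0.
  H_2: rank ker ∂_2 − rank ∂_3 = (6 − 5) − 0 = 1, and there is no ∂_3, so H_2 ≅ Z.

As a check, the Euler characteristic is 5 − 9 + 6 = 2, which agrees with 1 − 0 + 1 = 2.
(K is a triangulation of the 2-sphere S^2.)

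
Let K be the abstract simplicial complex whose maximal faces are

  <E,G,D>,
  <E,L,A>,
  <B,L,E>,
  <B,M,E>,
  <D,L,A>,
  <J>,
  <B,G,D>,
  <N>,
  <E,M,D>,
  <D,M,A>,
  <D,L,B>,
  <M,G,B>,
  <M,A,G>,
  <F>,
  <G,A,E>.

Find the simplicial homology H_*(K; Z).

K has 10 vertices, 18 edges, 12 triangles.
rank ∂_0 = 0, rank ∂_1 = 6 ⇒ b_0 = 10 − 0 − 6 = 4; all invariant factors of ∂_1 are 1 so no torsion. So H_0 = Z^4.
rank ∂_1 = 6, rank ∂_2 = 12 ⇒ b_1 = 18 − 6 − 12 = 0; ∂_2 has invariant factor(s) [2] giving torsion. So H_1 = Z/2.
rank ∂_2 = 12, rank ∂_3 = 0 ⇒ b_2 = 12 − 12 − 0 = 0. So H_2 = 0.

H_0 = Z^4,  H_1 = Z/2,  H_2 = 0.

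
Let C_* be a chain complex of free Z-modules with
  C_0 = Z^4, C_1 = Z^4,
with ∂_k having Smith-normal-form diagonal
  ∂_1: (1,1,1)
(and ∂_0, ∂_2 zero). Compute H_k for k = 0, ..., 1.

H_0: b_0 = 4 − 0 − 3 = 1; torsion from ∂_1 factors > 1: none. So H_0 = Z.
H_1: b_1 = 4 − 3 − 0 = 1; torsion from ∂_2 factors > 1: none. So H_1 = Z.

H_0 = Z,  H_1 = Z.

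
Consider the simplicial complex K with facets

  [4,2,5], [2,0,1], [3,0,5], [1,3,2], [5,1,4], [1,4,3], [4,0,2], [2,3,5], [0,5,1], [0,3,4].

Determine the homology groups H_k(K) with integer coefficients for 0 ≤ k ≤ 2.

H_0 ≅ Z,  H_1 ≅ Z/2,  H_2 = 0.

Order the vertices as 0 < 1 < 2 < 3 < 4 < 5. Listing each simplex with vertices in this order, K has dimension 2 with simplices:

  0-simplices (6): [0], [1], [2], [3], [4], [5]
  1-simplices (15): [0,1], [0,2], [0,3], [0,4], [0,5], [1,2], [1,3], [1,4], [1,5], [2,3], [2,4], [2,5], [3,4], [3,5], [4,5]
  2-simplices (10): [0,1,2], [0,1,5], [0,2,4], [0,3,4], [0,3,5], [1,2,3], [1,3,4], [1,4,5], [2,3,5], [2,4,5]

so the chain groups are C_0 ≅ Z^6, C_1 ≅ Z^15, C_2 ≅ Z^10.

∂_1: C_1 → C_0 maps an edge to its endpoints' difference, ∂[p,q] = q − p.
The 6×15 boundary matrix has rank 5 and Smith normal form diag(1,1,1,1,1).

The boundary map ∂_2: C_2 → C_1 maps a triangle to the signed sum of its edges. For instance
  ∂[1,3,4] = [3,4] − [1,4] + [1,3],
  ∂[0,2,4] = [2,4] − [0,4] + [0,2].
The 15×10 boundary matrix has rank 10 and Smith normal form diag(1,1,1,1,1,1,1,1,1,2).

From H_k ≅ ker(∂_k) / im(∂_{k+1}) we obtain:

  H_0: rank C_0 − rank ∂_1 = 6 − 5 = 1, and the invariant factors of ∂_1 are all 1, so H_0 ≅ Z.
  H_1: rank ker ∂_1 − rank ∂_2 = (15 − 5) − 10 = 0, and ∂_2 has invariant factor 2 > 1, so H_1 ≅ Z/2.
  H_2: rank ker ∂_2 − rank ∂_3 = (10 − 10) − 0 = 0, and there is no ∂_3, so H_2 ≅ 0.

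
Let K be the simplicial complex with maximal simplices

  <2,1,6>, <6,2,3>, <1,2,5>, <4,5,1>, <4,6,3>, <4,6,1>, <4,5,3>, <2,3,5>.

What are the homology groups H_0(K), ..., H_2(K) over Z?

Take the total order 1 < 2 < 3 < 4 < 5 < 6 on the vertex set. Then K (dimension 2) consists of the simplices:

  0-simplices (6): [1], [2], [3], [4], [5], [6]
  1-simplices (12): [1,2], [1,4], [1,5], [1,6], [2,3], [2,5], [2,6], [3,4], [3,5], [3,6], [4,5], [4,6]
  2-simplices (8): [1,2,5], [1,2,6], [1,4,5], [1,4,6], [2,3,5], [2,3,6], [3,4,5], [3,4,6]

giving chain groups C_0 ≅ Z^6, C_1 ≅ Z^12, C_2 ≅ Z^8.

The boundary map ∂_1: C_1 → C_0 is given by ∂[p,q] = [q] − [p].
The resulting 6×12 matrix has rank 5, and its Smith normal form has invariant factors (1,1,1,1,1).

Boundary ∂_2: C_2 → C_1 acts by ∂[p,q,r] = [q,r] − [p,r] + [p,q]. For instance
  ∂[2,3,5] = [3,5] − [2,5] + [2,3],
  ∂[1,2,6] = [2,6] − [1,6] + [1,2].
As a 12×8 matrix over Z this has rank 7, with invariant factors (1,1,1,1,1,1,1).

Reading off H_k = ker ∂_k / im ∂_{k+1}:

  H_0: rank C_0 − rank ∂_1 = 6 − 5 = 1, and the invariant factors of ∂_1 are all 1, so H_0 = Z.
  H_1: rank ker ∂_1 − rank ∂_2 = (12 − 5) − 7 = 0, and the invariant factors of ∂_2 are all 1, so H_1 = 0.
  H_2: rank ker ∂_2 − rank ∂_3 = (8 − 7) − 0 = 1, and there is no ∂_3, so H_2 = Z.

H_0 = Z,  H_1 = 0,  H_2 = Z.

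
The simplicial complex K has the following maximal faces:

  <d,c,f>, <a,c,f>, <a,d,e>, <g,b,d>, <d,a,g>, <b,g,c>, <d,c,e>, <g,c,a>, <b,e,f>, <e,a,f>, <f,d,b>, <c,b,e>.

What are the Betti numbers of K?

b_0 = 1, b_1 = 0, b_2 = 0.

We work with the vertex ordering a < b < c < d < e < f < g. The simplices of K, each written with vertices in increasing order, are:

  0-simplices (7): a, b, c, d, e, f, g
  1-simplices (18): ac, ad, ae, af, ag, bc, bd, be, bf, bg, cd, ce, cf, cg, de, df, dg, ef
  2-simplices (12): acf, acg, ade, adg, aef, bce, bcg, bdf, bdg, bef, cde, cdf

Hence C_0 ≅ Z^7, C_1 ≅ Z^18, C_2 ≅ Z^12.

Boundary ∂_1: C_1 → C_0 sends each edge [p,q] (with p < q) to q − p. For instance
  ∂de = e − d.
The resulting 7×18 matrix has rank 6, and its Smith normal form has invariant factors (1,1,1,1,1,1).

Boundary ∂_2: C_2 → C_1 sends each 2-simplex [p,q,r] to [q,r] − [p,r] + [p,q]. For instance
  ∂cde = de − ce + cd,
  ∂ade = de − ae + ad.
This gives a 18×12 integer matrix of rank 12; reducing to Smith normal form yields diagonal entries (1,1,1,1,1,1,1,1,1,1,1,2).

Computing H_k = (kernel of ∂_k) / (image of ∂_{k+1}):

  H_0: rank C_0 − rank ∂_1 = 7 − 6 = 1, and the invariant factors of ∂_1 are all 1, so H_0 ≅ Z.
  H_1: rank ker ∂_1 − rank ∂_2 = (18 − 6) − 12 = 0, and ∂_2 has invariant factor 2 > 1, so H_1 ≅ Z/2.
  H_2: rank ker ∂_2 − rank ∂_3 = (12 − 12) − 0 = 0, and there is no ∂_3, so H_2 ≅ 0.

Hence the Betti numbers are b_0 = 1, b_1 = 0, b_2 = 0.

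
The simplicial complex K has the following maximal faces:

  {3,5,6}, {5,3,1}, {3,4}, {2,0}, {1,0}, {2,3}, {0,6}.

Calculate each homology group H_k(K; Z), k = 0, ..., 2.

H_0 ≅ Z,  H_1 ≅ Z^2,  H_2 = 0.

Take the total order 0 < 1 < 2 < 3 < 4 < 5 < 6 on the vertex set. Then K (dimension 2) consists of the simplices:

  0-simplices (7): [0], [1], [2], [3], [4], [5], [6]
  1-simplices (10): [0,1], [0,2], [0,6], [1,3], [1,5], [2,3], [3,4], [3,5], [3,6], [5,6]
  2-simplices (2): [1,3,5], [3,5,6]

giving chain groups C_0 ≅ Z^7, C_1 ≅ Z^10, C_2 ≅ Z^2.

∂_1: C_1 → C_0 maps an edge to its endpoints' difference, ∂[p,q] = q − p.
This gives a 7×10 integer matrix of rank 6; reducing to Smith normal form yields diagonal entries (1,1,1,1,1,1).

∂_2: C_2 → C_1 acts by ∂[p,q,r] = [q,r] − [p,r] + [p,q]. For instance
  ∂[1,3,5] = [3,5] − [1,5] + [1,3],
  ∂[3,5,6] = [5,6] − [3,6] + [3,5].
The 10×2 boundary matrix has rank 2 and Smith normal form diag(1,1).

From H_k ≅ ker(∂_k) / im(∂_{k+1}) we obtain:

  H_0: rank C_0 − rank ∂_1 = 7 − 6 = 1, and the invariant factors of ∂_1 are all 1, so H_0 = Z.
  H_1: rank ker ∂_1 − rank ∂_2 = (10 − 6) − 2 = 2, and the invariant factors of ∂_2 are all 1, so H_1 = Z^2.
  H_2: rank ker ∂_2 − rank ∂_3 = (2 − 2) − 0 = 0, and there is no ∂_3, so H_2 = 0.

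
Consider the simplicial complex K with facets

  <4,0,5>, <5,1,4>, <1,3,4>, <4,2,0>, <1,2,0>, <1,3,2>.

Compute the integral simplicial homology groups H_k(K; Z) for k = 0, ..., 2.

H_0 = Z,  H_1 = Z,  H_2 = 0.

Fix the vertex order 0 < 1 < 2 < 3 < 4 < 5 and write every simplex with vertices in increasing order. Then dim K = 2 and the simplices of K are:

  0-simplices (6): [0], [1], [2], [3], [4], [5]
  1-simplices (12): [0,1], [0,2], [0,4], [0,5], [1,2], [1,3], [1,4], [1,5], [2,3], [2,4], [3,4], [4,5]
  2-simplices (6): [0,1,2], [0,2,4], [0,4,5], [1,2,3], [1,3,4], [1,4,5]

giving chain groups C_0 ≅ Z^6, C_1 ≅ Z^12, C_2 ≅ Z^6.

∂_1: C_1 → C_0 is given by ∂[p,q] = [q] − [p]. For instance
  ∂[4,5] = [5] − [4].
As a 6×12 matrix over Z this has rank 5, with invariant factors (1,1,1,1,1).

∂_2: C_2 → C_1 sends each 2-simplex [p,q,r] to [q,r] − [p,r] + [p,q]. For instance
  ∂[1,3,4] = [3,4] − [1,4] + [1,3],
  ∂[1,2,3] = [2,3] − [1,3] + [1,2].
The resulting 12×6 matrix has rank 6, and its Smith normal form has invariant factors (1,1,1,1,1,1).

Computing H_k = (kernel of ∂_k) / (image of ∂_{k+1}):

  H_0: rank C_0 − rank ∂_1 = 6 − 5 = 1, and the invariant factors of ∂_1 are all 1, so H_0 = Z.
  H_1: rank ker ∂_1 − rank ∂_2 = (12 − 5) − 6 = 1, and the invariant factors of ∂_2 are all 1, so H_1 = Z.
  H_2: rank ker ∂_2 − rank ∂_3 = (6 − 6) − 0 = 0, and there is no ∂_3, so H_2 = 0.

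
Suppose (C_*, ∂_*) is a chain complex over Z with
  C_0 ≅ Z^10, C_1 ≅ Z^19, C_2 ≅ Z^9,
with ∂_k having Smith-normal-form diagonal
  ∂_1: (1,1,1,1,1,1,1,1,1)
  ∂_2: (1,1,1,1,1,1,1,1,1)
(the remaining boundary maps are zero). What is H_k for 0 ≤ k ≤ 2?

H_0 = Z,  H_1 = Z,  H_2 = 0.

H_0: b_0 = 10 − 0 − 9 = 1; torsion from ∂_1 factors > 1: none. So H_0 = Z.
H_1: b_1 = 19 − 9 − 9 = 1; torsion from ∂_2 factors > 1: none. So H_1 = Z.
H_2: b_2 = 9 − 9 − 0 = 0; torsion from ∂_3 factors > 1: none. So H_2 = 0.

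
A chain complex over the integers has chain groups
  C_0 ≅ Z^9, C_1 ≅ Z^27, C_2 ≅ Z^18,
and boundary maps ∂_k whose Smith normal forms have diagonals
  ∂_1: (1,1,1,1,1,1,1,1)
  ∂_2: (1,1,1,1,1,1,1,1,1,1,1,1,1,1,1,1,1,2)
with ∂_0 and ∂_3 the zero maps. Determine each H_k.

H_0 = Z,  H_1 = Z ⊕ Z/2,  H_2 = 0.

H_0: b_0 = 9 − 0 − 8 = 1; torsion from ∂_1 factors > 1: none. So H_0 = Z.
H_1: b_1 = 27 − 8 − 18 = 1; torsion from ∂_2 factors > 1: [2]. So H_1 = Z ⊕ Z/2.
H_2: b_2 = 18 − 18 − 0 = 0; torsion from ∂_3 factors > 1: none. So H_2 = 0.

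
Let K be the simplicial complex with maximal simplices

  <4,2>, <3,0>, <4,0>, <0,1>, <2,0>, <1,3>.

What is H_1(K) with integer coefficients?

H_1 ≅ Z^2.

Fix the vertex order 0 < 1 < 2 < 3 < 4 and write every simplex with vertices in increasing order. Then dim K = 1 and the simplices of K are:

  0-simplices (5): [0], [1], [2], [3], [4]
  1-simplices (6): [0,1], [0,2], [0,3], [0,4], [1,3], [2,4]

Hence C_0 ≅ Z^5, C_1 ≅ Z^6.

Boundary ∂_1: C_1 → C_0 sends each edge [p,q] (with p < q) to q − p.
As a 5×6 matrix over Z this has rank 4, with invariant factors (1,1,1,1).

From H_k ≅ ker(∂_k) / im(∂_{k+1}) we obtain:

  H_1: rank ker ∂_1 − rank ∂_2 = (6 − 4) − 0 = 2, and there is no ∂_2, so H_1 = Z^2.

(K is a triangulation of a wedge of 2 circles.)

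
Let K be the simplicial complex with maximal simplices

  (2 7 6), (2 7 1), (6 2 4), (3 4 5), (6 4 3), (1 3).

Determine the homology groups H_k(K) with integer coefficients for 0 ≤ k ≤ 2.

We work with the vertex ordering 1 < 2 < 3 < 4 < 5 < 6 < 7. The simplices of K, each written with vertices in increasing order, are:

  0-simplices (7): [1], [2], [3], [4], [5], [6], [7]
  1-simplices (12): [1,2], [1,3], [1,7], [2,4], [2,6], [2,7], [3,4], [3,5], [3,6], [4,5], [4,6], [6,7]
  2-simplices (5): [1,2,7], [2,4,6], [2,6,7], [3,4,5], [3,4,6]

Hence C_0 ≅ Z^7, C_1 ≅ Z^12, C_2 ≅ Z^5.

Boundary ∂_1: C_1 → C_0 maps an edge to its endpoints' difference, ∂[p,q] = q − p.
As a 7×12 matrix over Z this has rank 6, with invariant factors (1,1,1,1,1,1).

∂_2: C_2 → C_1 sends each 2-simplex [p,q,r] to [q,r] − [p,r] + [p,q]. For instance
  ∂[3,4,6] = [4,6] − [3,6] + [3,4],
  ∂[3,4,5] = [4,5] − [3,5] + [3,4].
The resulting 12×5 matrix has rank 5, and its Smith normal form has invariant factors (1,1,1,1,1).

Reading off H_k = ker ∂_k / im ∂_{k+1}:

  H_0: rank C_0 − rank ∂_1 = 7 − 6 = 1, and the invariant factors of ∂_1 are all 1, so H_0 ≅ Z.
  H_1: rank ker ∂_1 − rank ∂_2 = (12 − 6) − 5 = 1, and the invariant factors of ∂_2 are all 1, so H_1 ≅ Z.
  H_2: rank ker ∂_2 − rank ∂_3 = (5 − 5) − 0 = 0, and there is no ∂_3, so H_2 ≅ 0.

H_0 ≅ Z,  H_1 ≅ Z,  H_2 = 0.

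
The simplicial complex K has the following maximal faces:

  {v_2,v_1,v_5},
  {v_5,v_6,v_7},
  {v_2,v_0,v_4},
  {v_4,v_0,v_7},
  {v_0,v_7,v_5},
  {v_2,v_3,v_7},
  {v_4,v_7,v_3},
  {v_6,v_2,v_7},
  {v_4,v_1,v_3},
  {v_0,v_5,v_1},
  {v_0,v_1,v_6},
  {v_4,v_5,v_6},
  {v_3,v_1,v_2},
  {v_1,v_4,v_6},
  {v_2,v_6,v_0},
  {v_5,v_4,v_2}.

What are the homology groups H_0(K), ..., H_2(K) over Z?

Take the total order v_0 < v_1 < v_2 < v_3 < v_4 < v_5 < v_6 < v_7 on the vertex set. Then K (dimension 2) consists of the simplices:

  0-simplices (8): [v_0], [v_1], [v_2], [v_3], [v_4], [v_5], [v_6], [v_7]
  1-simplices (24): (24 of them)
  2-simplices (16): (16 of them)

so the chain groups are C_0 ≅ Z^8, C_1 ≅ Z^24, C_2 ≅ Z^16.

∂_1: C_1 → C_0 is given by ∂[p,q] = [q] − [p].
The 8×24 boundary matrix has rank 7 and Smith normal form diag(1,1,1,1,1,1,1).

∂_2: C_2 → C_1 acts by ∂[p,q,r] = [q,r] − [p,r] + [p,q]. For instance
  ∂[v_1,v_3,v_4] = [v_3,v_4] − [v_1,v_4] + [v_1,v_3],
  ∂[v_0,v_4,v_7] = [v_4,v_7] − [v_0,v_7] + [v_0,v_4].
This gives a 24×16 integer matrix of rank 15; reducing to Smith normal form yields diagonal entries (1,1,1,1,1,1,1,1,1,1,1,1,1,1,1).

Now H_k = ker ∂_k / im ∂_{k+1}, so:

  H_0: rank C_0 − rank ∂_1 = 8 − 7 = 1, and the invariant factors of ∂_1 are all 1, so H_0 = Z.
  H_1: rank ker ∂_1 − rank ∂_2 = (24 − 7) − 15 = 2, and the invariant factors of ∂_2 are all 1, so H_1 = Z^2.
  H_2: rank ker ∂_2 − rank ∂_3 = (16 − 15) − 0 = 1, and there is no ∂_3, so H_2 = Z.

(K is a triangulation of the torus T^2.)

H_0 ≅ Z,  H_1 ≅ Z^2,  H_2 ≅ Z.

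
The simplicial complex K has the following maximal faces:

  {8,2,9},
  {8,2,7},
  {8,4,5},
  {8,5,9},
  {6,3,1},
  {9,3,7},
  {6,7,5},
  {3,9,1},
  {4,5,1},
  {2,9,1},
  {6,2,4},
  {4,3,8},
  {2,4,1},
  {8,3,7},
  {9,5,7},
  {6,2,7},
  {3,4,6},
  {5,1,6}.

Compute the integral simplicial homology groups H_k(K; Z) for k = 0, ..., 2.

Take the total order 1 < 2 < 3 < 4 < 5 < 6 < 7 < 8 < 9 on the vertex set. Then K (dimension 2) consists of the simplices:

  0-simplices (9): [1], [2], [3], [4], [5], [6], [7], [8], [9]
  1-simplices (27): (27 of them)
  2-simplices (18): [1,2,4], [1,2,9], [1,3,6], [1,3,9], [1,4,5], [1,5,6], [2,4,6], [2,6,7], [2,7,8], [2,8,9], [3,4,6], [3,4,8], [3,7,8], [3,7,9], [4,5,8], [5,6,7], [5,7,9], [5,8,9]

so the chain groups are C_0 ≅ Z^9, C_1 ≅ Z^27, C_2 ≅ Z^18.

The boundary map ∂_1: C_1 → C_0 sends each edge [p,q] (with p < q) to q − p. For instance
  ∂[1,9] = [9] − [1].
The 9×27 boundary matrix has rank 8 and Smith normal form diag(1,1,1,1,1,1,1,1).

The boundary map ∂_2: C_2 → C_1 acts by ∂[p,q,r] = [q,r] − [p,r] + [p,q]. For instance
  ∂[1,2,4] = [2,4] − [1,4] + [1,2],
  ∂[3,7,8] = [7,8] − [3,8] + [3,7].
The resulting 27×18 matrix has rank 18, and its Smith normal form has invariant factors (1,1,1,1,1,1,1,1,1,1,1,1,1,1,1,1,1,2).

Now H_k = ker ∂_k / im ∂_{k+1}, so:

  H_0: rank C_0 − rank ∂_1 = 9 − 8 = 1, and the invariant factors of ∂_1 are all 1, so H_0 ≅ Z.
  H_1: rank ker ∂_1 − rank ∂_2 = (27 − 8) − 18 = 1, and ∂_2 has invariant factor 2 > 1, so H_1 ≅ Z ⊕ Z/2.
  H_2: rank ker ∂_2 − rank ∂_3 = (18 − 18) − 0 = 0, and there is no ∂_3, so H_2 ≅ 0.

H_0 = Z,  H_1 = Z ⊕ Z/2,  H_2 = 0.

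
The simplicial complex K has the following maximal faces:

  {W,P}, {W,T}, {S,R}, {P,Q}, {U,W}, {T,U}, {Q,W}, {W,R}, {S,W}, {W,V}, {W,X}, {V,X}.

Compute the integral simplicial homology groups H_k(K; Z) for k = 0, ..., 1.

H_0 ≅ Z,  H_1 ≅ Z^4.

Order the vertices as P < Q < R < S < T < U < V < W < X. Listing each simplex with vertices in this order, K has dimension 1 with simplices:

  0-simplices (9): P, Q, R, S, T, U, V, W, X
  1-simplices (12): PQ, PW, QW, RS, RW, SW, TU, TW, UW, VW, VX, WX

Hence C_0 ≅ Z^9, C_1 ≅ Z^12.

The boundary map ∂_1: C_1 → C_0 maps an edge to its endpoints' difference, ∂[p,q] = q − p.
This gives a 9×12 integer matrix of rank 8; reducing to Smith normal form yields diagonal entries (1,1,1,1,1,1,1,1).

Now H_k = ker ∂_k / im ∂_{k+1}, so:

  H_0: rank C_0 − rank ∂_1 = 9 − 8 = 1, and the invariant factors of ∂_1 are all 1, so H_0 = Z.
  H_1: rank ker ∂_1 − rank ∂_2 = (12 − 8) − 0 = 4, and there is no ∂_2, so H_1 = Z^4.

(K is a triangulation of a wedge of 4 circles.)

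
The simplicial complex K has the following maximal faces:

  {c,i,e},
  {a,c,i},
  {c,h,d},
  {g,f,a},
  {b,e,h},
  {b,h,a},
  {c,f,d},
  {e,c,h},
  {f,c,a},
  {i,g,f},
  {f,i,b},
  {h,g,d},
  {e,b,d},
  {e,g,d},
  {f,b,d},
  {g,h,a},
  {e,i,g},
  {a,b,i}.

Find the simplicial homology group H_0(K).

Take the total order a < b < c < d < e < f < g < h < i on the vertex set. Then K (dimension 2) consists of the simplices:

  0-simplices (9): a, b, c, d, e, f, g, h, i
  1-simplices (27): ab, ac, af, ag, ah, ai, bd, be, bf, bh, bi, cd, ce, cf, ch, ci, de, df, dg, dh, eg, eh, ei, fg, fi, gh, gi
  2-simplices (18): abh, abi, acf, aci, afg, agh, bde, bdf, beh, bfi, cdf, cdh, ceh, cei, deg, dgh, egi, fgi

so the chain groups are C_0 ≅ Z^9, C_1 ≅ Z^27, C_2 ≅ Z^18.

The boundary map ∂_1: C_1 → C_0 maps an edge to its endpoints' difference, ∂[p,q] = q − p.
This gives a 9×27 integer matrix of rank 8; reducing to Smith normal form yields diagonal entries (1,1,1,1,1,1,1,1).

Boundary ∂_2: C_2 → C_1 maps a triangle to the signed sum of its edges. For instance
  ∂fgi = gi − fi + fg,
  ∂ceh = eh − ch + ce.
The resulting 27×18 matrix has rank 18, and its Smith normal form has invariant factors (1,1,1,1,1,1,1,1,1,1,1,1,1,1,1,1,1,2).

Reading off H_k = ker ∂_k / im ∂_{k+1}:

  H_0: rank C_0 − rank ∂_1 = 9 − 8 = 1, and the invariant factors of ∂_1 are all 1, so H_0 ≅ Z.

H_0 = Z.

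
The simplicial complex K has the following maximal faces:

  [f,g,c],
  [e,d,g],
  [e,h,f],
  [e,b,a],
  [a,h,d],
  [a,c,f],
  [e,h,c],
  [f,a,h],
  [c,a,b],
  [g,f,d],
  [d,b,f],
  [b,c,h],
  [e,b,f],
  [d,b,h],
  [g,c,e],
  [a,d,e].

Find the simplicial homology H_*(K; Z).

H_0 = Z,  H_1 = Z^2,  H_2 = Z.

Fix the vertex order a < b < c < d < e < f < g < h and write every simplex with vertices in increasing order. Then dim K = 2 and the simplices of K are:

  0-simplices (8): a, b, c, d, e, f, g, h
  1-simplices (24): ab, ac, ad, ae, af, ah, bc, bd, be, bf, bh, ce, cf, cg, ch, de, df, dg, dh, ef, eg, eh, fg, fh
  2-simplices (16): abc, abe, acf, ade, adh, afh, bch, bdf, bdh, bef, ceg, ceh, cfg, deg, dfg, efh

so the chain groups are C_0 ≅ Z^8, C_1 ≅ Z^24, C_2 ≅ Z^16.

∂_1: C_1 → C_0 sends each edge [p,q] (with p < q) to q − p.
The resulting 8×24 matrix has rank 7, and its Smith normal form has invariant factors (1,1,1,1,1,1,1).

The boundary map ∂_2: C_2 → C_1 sends each 2-simplex [p,q,r] to [q,r] − [p,r] + [p,q]. For instance
  ∂acf = cf − af + ac,
  ∂abe = be − ae + ab.
The 24×16 boundary matrix has rank 15 and Smith normal form diag(1,1,1,1,1,1,1,1,1,1,1,1,1,1,1).

From H_k ≅ ker(∂_k) / im(∂_{k+1}) we obtain:

  H_0: rank C_0 − rank ∂_1 = 8 − 7 = 1, and the invariant factors of ∂_1 are all 1, so H_0 ≅ Z.
  H_1: rank ker ∂_1 − rank ∂_2 = (24 − 7) − 15 = 2, and the invariant factors of ∂_2 are all 1, so H_1 ≅ Z^2.
  H_2: rank ker ∂_2 − rank ∂_3 = (16 − 15) − 0 = 1, and there is no ∂_3, so H_2 ≅ Z.

(K is a triangulation of the torus T^2.)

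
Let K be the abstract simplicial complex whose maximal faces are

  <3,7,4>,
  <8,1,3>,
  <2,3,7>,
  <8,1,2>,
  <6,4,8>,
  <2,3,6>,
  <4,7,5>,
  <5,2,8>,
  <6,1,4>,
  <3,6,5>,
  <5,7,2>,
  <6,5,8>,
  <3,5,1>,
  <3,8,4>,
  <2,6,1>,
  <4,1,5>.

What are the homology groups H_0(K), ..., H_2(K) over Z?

We work with the vertex ordering 1 < 2 < 3 < 4 < 5 < 6 < 7 < 8. The simplices of K, each written with vertices in increasing order, are:

  0-simplices (8): [1], [2], [3], [4], [5], [6], [7], [8]
  1-simplices (24): (24 of them)
  2-simplices (16): [1,2,6], [1,2,8], [1,3,5], [1,3,8], [1,4,5], [1,4,6], [2,3,6], [2,3,7], [2,5,7], [2,5,8], [3,4,7], [3,4,8], [3,5,6], [4,5,7], [4,6,8], [5,6,8]

so the chain groups are C_0 ≅ Z^8, C_1 ≅ Z^24, C_2 ≅ Z^16.

The boundary map ∂_1: C_1 → C_0 is given by ∂[p,q] = [q] − [p].
The resulting 8×24 matrix has rank 7, and its Smith normal form has invariant factors (1,1,1,1,1,1,1).

Boundary ∂_2: C_2 → C_1 maps a triangle to the signed sum of its edges. For instance
  ∂[1,2,8] = [2,8] − [1,8] + [1,2],
  ∂[2,3,7] = [3,7] − [2,7] + [2,3].
This gives a 24×16 integer matrix of rank 15; reducing to Smith normal form yields diagonal entries (1,1,1,1,1,1,1,1,1,1,1,1,1,1,1).

Reading off H_k = ker ∂_k / im ∂_{k+1}:

  H_0: rank C_0 − rank ∂_1 = 8 − 7 = 1, and the invariant factors of ∂_1 are all 1, so H_0 = Z.
  H_1: rank ker ∂_1 − rank ∂_2 = (24 − 7) − 15 = 2, and the invariant factors of ∂_2 are all 1, so H_1 = Z^2.
  H_2: rank ker ∂_2 − rank ∂_3 = (16 − 15) − 0 = 1, and there is no ∂_3, so H_2 = Z.

As a check, the Euler characteristic is 8 − 24 + 16 = 0, which agrees with 1 − 2 + 1 = 0.

H_0 = Z,  H_1 = Z^2,  H_2 = Z.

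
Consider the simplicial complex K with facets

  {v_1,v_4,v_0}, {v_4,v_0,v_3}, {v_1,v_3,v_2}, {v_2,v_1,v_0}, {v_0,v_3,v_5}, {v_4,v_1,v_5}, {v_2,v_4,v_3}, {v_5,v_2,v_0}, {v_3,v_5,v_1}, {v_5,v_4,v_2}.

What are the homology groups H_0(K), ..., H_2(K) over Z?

H_0 ≅ Z,  H_1 ≅ Z/2,  H_2 = 0.

Order the vertices as v_0 < v_1 < v_2 < v_3 < v_4 < v_5. Listing each simplex with vertices in this order, K has dimension 2 with simplices:

  0-simplices (6): [v_0], [v_1], [v_2], [v_3], [v_4], [v_5]
  1-simplices (15): (15 of them)
  2-simplices (10): [v_0,v_1,v_2], [v_0,v_1,v_4], [v_0,v_2,v_5], [v_0,v_3,v_4], [v_0,v_3,v_5], [v_1,v_2,v_3], [v_1,v_3,v_5], [v_1,v_4,v_5], [v_2,v_3,v_4], [v_2,v_4,v_5]

Hence C_0 ≅ Z^6, C_1 ≅ Z^15, C_2 ≅ Z^10.

Boundary ∂_1: C_1 → C_0 is given by ∂[p,q] = [q] − [p]. For instance
  ∂[v_3,v_5] = [v_5] − [v_3].
The 6×15 boundary matrix has rank 5 and Smith normal form diag(1,1,1,1,1).

Boundary ∂_2: C_2 → C_1 sends each 2-simplex [p,q,r] to [q,r] − [p,r] + [p,q]. For instance
  ∂[v_2,v_4,v_5] = [v_4,v_5] − [v_2,v_5] + [v_2,v_4],
  ∂[v_0,v_3,v_4] = [v_3,v_4] − [v_0,v_4] + [v_0,v_3].
This gives a 15×10 integer matrix of rank 10; reducing to Smith normal form yields diagonal entries (1,1,1,1,1,1,1,1,1,2).

From H_k ≅ ker(∂_k) / im(∂_{k+1}) we obtain:

  H_0: rank C_0 − rank ∂_1 = 6 − 5 = 1, and the invariant factors of ∂_1 are all 1, so H_0 ≅ Z.
  H_1: rank ker ∂_1 − rank ∂_2 = (15 − 5) − 10 = 0, and ∂_2 has invariant factor 2 > 1, so H_1 ≅ Z/2.
  H_2: rank ker ∂_2 − rank ∂_3 = (10 − 10) − 0 = 0, and there is no ∂_3, so H_2 ≅ 0.

As a check, the Euler characteristic is 6 − 15 + 10 = 1, which agrees with 1 − 0 + 0 = 1.
(K is a triangulation of the real projective plane RP^2.)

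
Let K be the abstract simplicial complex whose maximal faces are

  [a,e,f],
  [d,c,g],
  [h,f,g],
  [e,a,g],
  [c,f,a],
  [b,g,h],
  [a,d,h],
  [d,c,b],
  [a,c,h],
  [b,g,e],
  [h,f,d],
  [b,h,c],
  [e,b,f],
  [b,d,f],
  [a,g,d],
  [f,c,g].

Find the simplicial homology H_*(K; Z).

Order the vertices as a < b < c < d < e < f < g < h. Listing each simplex with vertices in this order, K has dimension 2 with simplices:

  0-simplices (8): a, b, c, d, e, f, g, h
  1-simplices (24): ac, ad, ae, af, ag, ah, bc, bd, be, bf, bg, bh, cd, cf, cg, ch, df, dg, dh, ef, eg, fg, fh, gh
  2-simplices (16): acf, ach, adg, adh, aef, aeg, bcd, bch, bdf, bef, beg, bgh, cdg, cfg, dfh, fgh

so the chain groups are C_0 ≅ Z^8, C_1 ≅ Z^24, C_2 ≅ Z^16.

The boundary map ∂_1: C_1 → C_0 maps an edge to its endpoints' difference, ∂[p,q] = q − p.
This gives a 8×24 integer matrix of rank 7; reducing to Smith normal form yields diagonal entries (1,1,1,1,1,1,1).

∂_2: C_2 → C_1 sends each 2-simplex [p,q,r] to [q,r] − [p,r] + [p,q]. For instance
  ∂bch = ch − bh + bc,
  ∂bgh = gh − bh + bg.
The 24×16 boundary matrix has rank 15 and Smith normal form diag(1,1,1,1,1,1,1,1,1,1,1,1,1,1,1).

Computing H_k = (kernel of ∂_k) / (image of ∂_{k+1}):

  H_0: rank C_0 − rank ∂_1 = 8 − 7 = 1, and the invariant factors of ∂_1 are all 1, so H_0 ≅ Z.
  H_1: rank ker ∂_1 − rank ∂_2 = (24 − 7) − 15 = 2, and the invariant factors of ∂_2 are all 1, so H_1 ≅ Z^2.
  H_2: rank ker ∂_2 − rank ∂_3 = (16 − 15) − 0 = 1, and there is no ∂_3, so H_2 ≅ Z.

As a check, the Euler characteristic is 8 − 24 + 16 = 0, which agrees with 1 − 2 + 1 = 0.

H_0 ≅ Z,  H_1 ≅ Z^2,  H_2 ≅ Z.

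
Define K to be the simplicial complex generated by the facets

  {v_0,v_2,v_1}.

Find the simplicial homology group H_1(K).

Fix the vertex order v_0 < v_1 < v_2 and write every simplex with vertices in increasing order. Then dim K = 2 and the simplices of K are:

  0-simplices (3): [v_0], [v_1], [v_2]
  1-simplices (3): [v_0,v_1], [v_0,v_2], [v_1,v_2]
  2-simplices (1): [v_0,v_1,v_2]

so the chain groups are C_0 ≅ Z^3, C_1 ≅ Z^3, C_2 ≅ Z^1.

∂_1: C_1 → C_0 is given by ∂[p,q] = [q] − [p].
The 3×3 boundary matrix has rank 2 and Smith normal form diag(1,1).

Boundary ∂_2: C_2 → C_1 acts by ∂[p,q,r] = [q,r] − [p,r] + [p,q]. For instance
  ∂[v_0,v_1,v_2] = [v_1,v_2] − [v_0,v_2] + [v_0,v_1].
As a 3×1 matrix over Z this has rank 1, with invariant factors (1).

From H_k ≅ ker(∂_k) / im(∂_{k+1}) we obtain:

  H_1: rank ker ∂_1 − rank ∂_2 = (3 − 2) − 1 = 0, and the invariant factors of ∂_2 are all 1, so H_1 = 0.

H_1 = 0.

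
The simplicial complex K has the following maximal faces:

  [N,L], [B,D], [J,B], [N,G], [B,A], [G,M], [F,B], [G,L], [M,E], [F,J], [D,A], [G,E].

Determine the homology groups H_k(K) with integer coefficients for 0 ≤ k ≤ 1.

Take the total order A < B < D < E < F < G < J < L < M < N on the vertex set. Then K (dimension 1) consists of the simplices:

  0-simplices (10): A, B, D, E, F, G, J, L, M, N
  1-simplices (12): AB, AD, BD, BF, BJ, EG, EM, FJ, GL, GM, GN, LN

Hence C_0 ≅ Z^10, C_1 ≅ Z^12.

∂_1: C_1 → C_0 maps an edge to its endpoints' difference, ∂[p,q] = q − p.
The 10×12 boundary matrix has rank 8 and Smith normal form diag(1,1,1,1,1,1,1,1).

From H_k ≅ ker(∂_k) / im(∂_{k+1}) we obtain:

  H_0: rank C_0 − rank ∂_1 = 10 − 8 = 2, and the invariant factors of ∂_1 are all 1, so H_0 ≅ Z^2.
  H_1: rank ker ∂_1 − rank ∂_2 = (12 − 8) − 0 = 4, and there is no ∂_2, so H_1 ≅ Z^4.

H_0 = Z^2,  H_1 = Z^4.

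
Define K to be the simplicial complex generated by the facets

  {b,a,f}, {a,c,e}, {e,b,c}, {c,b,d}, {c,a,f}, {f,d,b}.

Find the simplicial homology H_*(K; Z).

Take the total order a < b < c < d < e < f on the vertex set. Then K (dimension 2) consists of the simplices:

  0-simplices (6): a, b, c, d, e, f
  1-simplices (12): ab, ac, ae, af, bc, bd, be, bf, cd, ce, cf, df
  2-simplices (6): abf, ace, acf, bcd, bce, bdf

so the chain groups are C_0 ≅ Z^6, C_1 ≅ Z^12, C_2 ≅ Z^6.

∂_1: C_1 → C_0 is given by ∂[p,q] = [q] − [p].
The 6×12 boundary matrix has rank 5 and Smith normal form diag(1,1,1,1,1).

Boundary ∂_2: C_2 → C_1 acts by ∂[p,q,r] = [q,r] − [p,r] + [p,q]. For instance
  ∂bdf = df − bf + bd,
  ∂abf = bf − af + ab.
The resulting 12×6 matrix has rank 6, and its Smith normal form has invariant factors (1,1,1,1,1,1).

Reading off H_k = ker ∂_k / im ∂_{k+1}:

  H_0: rank C_0 − rank ∂_1 = 6 − 5 = 1, and the invariant factors of ∂_1 are all 1, so H_0 = Z.
  H_1: rank ker ∂_1 − rank ∂_2 = (12 − 5) − 6 = 1, and the invariant factors of ∂_2 are all 1, so H_1 = Z.
  H_2: rank ker ∂_2 − rank ∂_3 = (6 − 6) − 0 = 0, and there is no ∂_3, so H_2 = 0.

As a check, the Euler characteristic is 6 − 12 + 6 = 0, which agrees with 1 − 1 + 0 = 0.

H_0 ≅ Z,  H_1 ≅ Z,  H_2 = 0.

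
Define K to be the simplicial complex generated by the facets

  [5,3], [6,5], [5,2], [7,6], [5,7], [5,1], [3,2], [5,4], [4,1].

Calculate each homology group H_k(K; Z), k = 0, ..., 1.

H_0 ≅ Z,  H_1 ≅ Z^3.

Fix the vertex order 1 < 2 < 3 < 4 < 5 < 6 < 7 and write every simplex with vertices in increasing order. Then dim K = 1 and the simplices of K are:

  0-simplices (7): [1], [2], [3], [4], [5], [6], [7]
  1-simplices (9): [1,4], [1,5], [2,3], [2,5], [3,5], [4,5], [5,6], [5,7], [6,7]

Hence C_0 ≅ Z^7, C_1 ≅ Z^9.

The boundary map ∂_1: C_1 → C_0 sends each edge [p,q] (with p < q) to q − p.
As a 7×9 matrix over Z this has rank 6, with invariant factors (1,1,1,1,1,1).

Computing H_k = (kernel of ∂_k) / (image of ∂_{k+1}):

  H_0: rank C_0 − rank ∂_1 = 7 − 6 = 1, and the invariant factors of ∂_1 are all 1, so H_0 ≅ Z.
  H_1: rank ker ∂_1 − rank ∂_2 = (9 − 6) − 0 = 3, and there is no ∂_2, so H_1 ≅ Z^3.

As a check, the Euler characteristic is 7 − 9 = -2, which agrees with 1 − 3 = -2.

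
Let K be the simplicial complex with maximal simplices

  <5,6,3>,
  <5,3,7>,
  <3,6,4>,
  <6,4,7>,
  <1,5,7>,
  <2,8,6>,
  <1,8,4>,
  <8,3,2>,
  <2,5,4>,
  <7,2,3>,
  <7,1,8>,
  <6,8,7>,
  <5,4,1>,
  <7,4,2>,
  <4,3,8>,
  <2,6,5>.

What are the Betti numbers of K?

b_0 = 1, b_1 = 2, b_2 = 1.

K has 8 vertices, 24 edges, 16 triangles.
rank ∂_0 = 0, rank ∂_1 = 7 ⇒ b_0 = 8 − 0 − 7 = 1; all invariant factors of ∂_1 are 1 so no torsion. So H_0 = Z.
rank ∂_1 = 7, rank ∂_2 = 15 ⇒ b_1 = 24 − 7 − 15 = 2; all invariant factors of ∂_2 are 1 so no torsion. So H_1 = Z^2.
rank ∂_2 = 15, rank ∂_3 = 0 ⇒ b_2 = 16 − 15 − 0 = 1. So H_2 = Z.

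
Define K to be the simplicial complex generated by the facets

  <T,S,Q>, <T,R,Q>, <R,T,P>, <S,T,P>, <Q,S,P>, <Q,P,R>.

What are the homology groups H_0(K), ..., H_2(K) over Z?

Take the total order P < Q < R < S < T on the vertex set. Then K (dimension 2) consists of the simplices:

  0-simplices (5): P, Q, R, S, T
  1-simplices (9): PQ, PR, PS, PT, QR, QS, QT, RT, ST
  2-simplices (6): PQR, PQS, PRT, PST, QRT, QST

so the chain groups are C_0 ≅ Z^5, C_1 ≅ Z^9, C_2 ≅ Z^6.

The boundary map ∂_1: C_1 → C_0 is given by ∂[p,q] = [q] − [p].
The resulting 5×9 matrix has rank 4, and its Smith normal form has invariant factors (1,1,1,1).

Boundary ∂_2: C_2 → C_1 maps a triangle to the signed sum of its edges. For instance
  ∂QRT = RT − QT + QR,
  ∂QST = ST − QT + QS.
The resulting 9×6 matrix has rank 5, and its Smith normal form has invariant factors (1,1,1,1,1).

Computing H_k = (kernel of ∂_k) / (image of ∂_{k+1}):

  H_0: rank C_0 − rank ∂_1 = 5 − 4 = 1, and the invariant factors of ∂_1 are all 1, so H_0 = Z.
  H_1: rank ker ∂_1 − rank ∂_2 = (9 − 4) − 5 = 0, and the invariant factors of ∂_2 are all 1, so H_1 = 0.
  H_2: rank ker ∂_2 − rank ∂_3 = (6 − 5) − 0 = 1, and there is no ∂_3, so H_2 = Z.

H_0 ≅ Z,  H_1 = 0,  H_2 ≅ Z.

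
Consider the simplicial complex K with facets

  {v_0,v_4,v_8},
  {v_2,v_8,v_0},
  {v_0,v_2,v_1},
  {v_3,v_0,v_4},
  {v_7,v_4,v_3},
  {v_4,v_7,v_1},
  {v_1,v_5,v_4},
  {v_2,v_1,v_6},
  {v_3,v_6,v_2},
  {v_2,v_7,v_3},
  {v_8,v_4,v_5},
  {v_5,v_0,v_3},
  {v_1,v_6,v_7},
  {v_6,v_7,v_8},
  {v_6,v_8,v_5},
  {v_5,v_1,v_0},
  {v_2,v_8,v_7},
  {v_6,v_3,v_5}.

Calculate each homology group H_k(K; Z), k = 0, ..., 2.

H_0 = Z,  H_1 = Z × Z/2,  H_2 = 0.

Take the total order v_0 < v_1 < v_2 < v_3 < v_4 < v_5 < v_6 < v_7 < v_8 on the vertex set. Then K (dimension 2) consists of the simplices:

  0-simplices (9): [v_0], [v_1], [v_2], [v_3], [v_4], [v_5], [v_6], [v_7], [v_8]
  1-simplices (27): (27 of them)
  2-simplices (18): (18 of them)

giving chain groups C_0 ≅ Z^9, C_1 ≅ Z^27, C_2 ≅ Z^18.

∂_1: C_1 → C_0 sends each edge [p,q] (with p < q) to q − p.
As a 9×27 matrix over Z this has rank 8, with invariant factors (1,1,1,1,1,1,1,1).

Boundary ∂_2: C_2 → C_1 maps a triangle to the signed sum of its edges. For instance
  ∂[v_1,v_6,v_7] = [v_6,v_7] − [v_1,v_7] + [v_1,v_6],
  ∂[v_3,v_4,v_7] = [v_4,v_7] − [v_3,v_7] + [v_3,v_4].
As a 27×18 matrix over Z this has rank 18, with invariant factors (1,1,1,1,1,1,1,1,1,1,1,1,1,1,1,1,1,2).

Reading off H_k = ker ∂_k / im ∂_{k+1}:

  H_0: rank C_0 − rank ∂_1 = 9 − 8 = 1, and the invariant factors of ∂_1 are all 1, so H_0 ≅ Z.
  H_1: rank ker ∂_1 − rank ∂_2 = (27 − 8) − 18 = 1, and ∂_2 has invariant factor 2 > 1, so H_1 ≅ Z × Z/2.
  H_2: rank ker ∂_2 − rank ∂_3 = (18 − 18) − 0 = 0, and there is no ∂_3, so H_2 ≅ 0.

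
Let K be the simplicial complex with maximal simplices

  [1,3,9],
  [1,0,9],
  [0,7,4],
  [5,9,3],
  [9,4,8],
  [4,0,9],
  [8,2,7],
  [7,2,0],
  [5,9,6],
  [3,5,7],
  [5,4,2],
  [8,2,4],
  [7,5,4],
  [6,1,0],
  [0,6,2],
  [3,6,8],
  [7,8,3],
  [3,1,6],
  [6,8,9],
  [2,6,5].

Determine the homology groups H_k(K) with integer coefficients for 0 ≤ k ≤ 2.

H_0 ≅ Z,  H_1 ≅ Z ⊕ Z/2Z,  H_2 = 0.

Order the vertices as 0 < 1 < 2 < 3 < 4 < 5 < 6 < 7 < 8 < 9. Listing each simplex with vertices in this order, K has dimension 2 with simplices:

  0-simplices (10): [0], [1], [2], [3], [4], [5], [6], [7], [8], [9]
  1-simplices (30): (30 of them)
  2-simplices (20): (20 of them)

Hence C_0 ≅ Z^10, C_1 ≅ Z^30, C_2 ≅ Z^20.

The boundary map ∂_1: C_1 → C_0 sends each edge [p,q] (with p < q) to q − p.
This gives a 10×30 integer matrix of rank 9; reducing to Smith normal form yields diagonal entries (1,1,1,1,1,1,1,1,1).

∂_2: C_2 → C_1 maps a triangle to the signed sum of its edges. For instance
  ∂[3,5,9] = [5,9] − [3,9] + [3,5],
  ∂[4,8,9] = [8,9] − [4,9] + [4,8].
As a 30×20 matrix over Z this has rank 20, with invariant factors (1,1,1,1,1,1,1,1,1,1,1,1,1,1,1,1,1,1,1,2).

Now H_k = ker ∂_k / im ∂_{k+1}, so:

  H_0: rank C_0 − rank ∂_1 = 10 − 9 = 1, and the invariant factors of ∂_1 are all 1, so H_0 ≅ Z.
  H_1: rank ker ∂_1 − rank ∂_2 = (30 − 9) − 20 = 1, and ∂_2 has invariant factor 2 > 1, so H_1 ≅ Z ⊕ Z/2Z.
  H_2: rank ker ∂_2 − rank ∂_3 = (20 − 20) − 0 = 0, and there is no ∂_3, so H_2 ≅ 0.

As a check, the Euler characteristic is 10 − 30 + 20 = 0, which agrees with 1 − 1 + 0 = 0.
(K is a triangulation of the Klein bottle.)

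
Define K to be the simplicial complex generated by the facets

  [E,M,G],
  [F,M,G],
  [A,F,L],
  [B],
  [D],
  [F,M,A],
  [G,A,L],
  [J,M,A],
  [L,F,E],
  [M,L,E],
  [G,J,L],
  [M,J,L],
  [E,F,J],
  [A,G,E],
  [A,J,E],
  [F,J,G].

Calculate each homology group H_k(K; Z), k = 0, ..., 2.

H_0 ≅ Z^3,  H_1 ≅ Z^2,  H_2 ≅ Z.

Order the vertices as A < B < D < E < F < G < J < L < M. Listing each simplex with vertices in this order, K has dimension 2 with simplices:

  0-simplices (9): A, B, D, E, F, G, J, L, M
  1-simplices (21): AE, AF, AG, AJ, AL, AM, EF, EG, EJ, EL, EM, FG, FJ, FL, FM, GJ, GL, GM, JL, JM, LM
  2-simplices (14): AEG, AEJ, AFL, AFM, AGL, AJM, EFJ, EFL, EGM, ELM, FGJ, FGM, GJL, JLM

so the chain groups are C_0 ≅ Z^9, C_1 ≅ Z^21, C_2 ≅ Z^14.

The boundary map ∂_1: C_1 → C_0 is given by ∂[p,q] = [q] − [p]. For instance
  ∂EJ = J − E.
This gives a 9×21 integer matrix of rank 6; reducing to Smith normal form yields diagonal entries (1,1,1,1,1,1).

Boundary ∂_2: C_2 → C_1 sends each 2-simplex [p,q,r] to [q,r] − [p,r] + [p,q]. For instance
  ∂AEG = EG − AG + AE,
  ∂AEJ = EJ − AJ + AE.
The resulting 21×14 matrix has rank 13, and its Smith normal form has invariant factors (1,1,1,1,1,1,1,1,1,1,1,1,1).

Computing H_k = (kernel of ∂_k) / (image of ∂_{k+1}):

  H_0: rank C_0 − rank ∂_1 = 9 − 6 = 3, and the invariant factors of ∂_1 are all 1, so H_0 = Z^3.
  H_1: rank ker ∂_1 − rank ∂_2 = (21 − 6) − 13 = 2, and the invariant factors of ∂_2 are all 1, so H_1 = Z^2.
  H_2: rank ker ∂_2 − rank ∂_3 = (14 − 13) − 0 = 1, and there is no ∂_3, so H_2 = Z.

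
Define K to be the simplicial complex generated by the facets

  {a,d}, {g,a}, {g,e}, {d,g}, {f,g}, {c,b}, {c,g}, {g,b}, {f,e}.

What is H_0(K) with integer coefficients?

H_0 = Z.

Order the vertices as a < b < c < d < e < f < g. Listing each simplex with vertices in this order, K has dimension 1 with simplices:

  0-simplices (7): a, b, c, d, e, f, g
  1-simplices (9): ad, ag, bc, bg, cg, dg, ef, eg, fg

so the chain groups are C_0 ≅ Z^7, C_1 ≅ Z^9.

Boundary ∂_1: C_1 → C_0 maps an edge to its endpoints' difference, ∂[p,q] = q − p. For instance
  ∂ad = d − a.
The 7×9 boundary matrix has rank 6 and Smith normal form diag(1,1,1,1,1,1).

Now H_k = ker ∂_k / im ∂_{k+1}, so:

  H_0: rank C_0 − rank ∂_1 = 7 − 6 = 1, and the invariant factors of ∂_1 are all 1, so H_0 = Z.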